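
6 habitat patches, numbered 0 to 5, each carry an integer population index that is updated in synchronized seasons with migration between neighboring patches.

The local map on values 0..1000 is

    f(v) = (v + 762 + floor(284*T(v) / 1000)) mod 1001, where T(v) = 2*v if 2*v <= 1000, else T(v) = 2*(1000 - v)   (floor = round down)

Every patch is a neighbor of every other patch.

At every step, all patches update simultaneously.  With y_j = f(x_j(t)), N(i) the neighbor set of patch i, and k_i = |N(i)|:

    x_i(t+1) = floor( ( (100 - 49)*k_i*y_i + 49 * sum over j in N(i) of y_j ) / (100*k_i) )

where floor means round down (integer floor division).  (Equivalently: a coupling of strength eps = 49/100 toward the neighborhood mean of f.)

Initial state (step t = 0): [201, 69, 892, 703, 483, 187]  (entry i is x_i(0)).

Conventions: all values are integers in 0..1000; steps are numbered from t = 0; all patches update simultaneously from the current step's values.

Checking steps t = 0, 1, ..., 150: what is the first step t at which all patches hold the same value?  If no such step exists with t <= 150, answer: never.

Simulating step by step:
t=0: [201, 69, 892, 703, 483, 187]  (not all equal)
t=1: [311, 639, 574, 541, 494, 302]  (not all equal)
t=2: [372, 519, 507, 502, 490, 366]  (not all equal)
t=3: [421, 507, 505, 504, 497, 417]  (not all equal)
t=4: [469, 521, 520, 520, 518, 466]  (not all equal)
t=5: [517, 541, 541, 541, 540, 515]  (not all equal)
t=6: [555, 559, 559, 559, 559, 555]  (not all equal)
t=7: [568, 569, 569, 569, 569, 568]  (not all equal)
t=8: [574, 574, 574, 574, 574, 574]  (all equal)

Answer: 8
Key observation: Synchronization is absorbing here: once all patches are equal they stay equal, and step 8 is the first all-equal step.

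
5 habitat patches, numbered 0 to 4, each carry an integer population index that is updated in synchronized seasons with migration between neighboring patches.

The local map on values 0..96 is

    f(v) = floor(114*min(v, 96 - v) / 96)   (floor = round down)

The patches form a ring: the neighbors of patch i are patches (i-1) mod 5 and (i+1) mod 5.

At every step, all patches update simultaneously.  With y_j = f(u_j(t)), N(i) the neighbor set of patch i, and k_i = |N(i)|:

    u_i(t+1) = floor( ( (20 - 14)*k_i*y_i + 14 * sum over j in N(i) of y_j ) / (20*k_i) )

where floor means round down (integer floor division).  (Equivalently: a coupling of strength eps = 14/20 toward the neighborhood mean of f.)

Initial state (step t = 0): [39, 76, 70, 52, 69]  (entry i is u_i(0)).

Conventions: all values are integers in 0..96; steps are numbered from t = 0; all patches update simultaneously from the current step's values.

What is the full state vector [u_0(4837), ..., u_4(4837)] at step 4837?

Simulating step by step:
t=0: [39, 76, 70, 52, 69]
t=1: [33, 33, 35, 37, 43]
t=2: [43, 39, 41, 45, 44]
t=3: [49, 48, 49, 50, 52]
t=4: [54, 55, 55, 53, 53]
t=5: [49, 48, 49, 49, 50]
t=6: [55, 55, 55, 54, 54]
t=7: [48, 48, 48, 48, 48]
t=8: [57, 57, 57, 57, 57]
t=9: [46, 46, 46, 46, 46]
t=10: [54, 54, 54, 54, 54]
t=11: [49, 49, 49, 49, 49]
t=12: [55, 55, 55, 55, 55]
t=13: [48, 48, 48, 48, 48]

Answer: [48, 48, 48, 48, 48]
Key observation: The state at step 7, [48, 48, 48, 48, 48], reappears at step 13: the system is in a cycle of period 6 from step 7 on.  Therefore the state at step 4837 equals the state at step 7 + ((4837 - 7) mod 6) = 7, which is [48, 48, 48, 48, 48].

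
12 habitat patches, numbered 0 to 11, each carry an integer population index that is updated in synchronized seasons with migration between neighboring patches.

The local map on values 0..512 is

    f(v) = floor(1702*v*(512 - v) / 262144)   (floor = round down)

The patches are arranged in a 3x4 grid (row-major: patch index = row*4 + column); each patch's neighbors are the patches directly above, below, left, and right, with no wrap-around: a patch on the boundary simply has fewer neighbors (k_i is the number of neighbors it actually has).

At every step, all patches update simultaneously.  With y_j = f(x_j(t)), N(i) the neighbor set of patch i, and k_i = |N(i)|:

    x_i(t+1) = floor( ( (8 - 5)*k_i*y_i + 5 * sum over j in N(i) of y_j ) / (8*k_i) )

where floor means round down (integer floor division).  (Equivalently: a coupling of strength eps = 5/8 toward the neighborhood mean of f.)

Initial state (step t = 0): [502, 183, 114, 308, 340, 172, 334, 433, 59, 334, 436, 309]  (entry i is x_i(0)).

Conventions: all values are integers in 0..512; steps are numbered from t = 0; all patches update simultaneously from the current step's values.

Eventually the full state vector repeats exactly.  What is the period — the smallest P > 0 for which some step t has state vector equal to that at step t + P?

Answer: 2
Key observation: The state at step 8, [424, 424, 424, 424, 424, 424, 424, 424, 424, 424, 424, 424], reappears at step 10 — and no state repeats earlier — so the cycle the system enters has period 2.

Derivation:
t=0: [502, 183, 114, 308, 340, 172, 334, 433, 59, 334, 436, 309]
t=1: [252, 293, 356, 313, 263, 382, 317, 333, 303, 304, 325, 289]
t=2: [422, 386, 389, 384, 400, 378, 378, 399, 415, 388, 403, 400]
t=3: [281, 302, 316, 307, 282, 317, 312, 304, 286, 299, 300, 289]
t=4: [417, 409, 405, 406, 416, 408, 405, 410, 417, 411, 412, 413]
t=5: [262, 271, 278, 277, 261, 272, 276, 273, 261, 267, 269, 267]
t=6: [424, 423, 422, 422, 424, 423, 422, 422, 424, 424, 423, 423]
t=7: [242, 244, 245, 246, 242, 243, 245, 245, 242, 242, 244, 244]
t=8: [424, 424, 424, 424, 424, 424, 424, 424, 424, 424, 424, 424]
t=9: [242, 242, 242, 242, 242, 242, 242, 242, 242, 242, 242, 242]
t=10: [424, 424, 424, 424, 424, 424, 424, 424, 424, 424, 424, 424]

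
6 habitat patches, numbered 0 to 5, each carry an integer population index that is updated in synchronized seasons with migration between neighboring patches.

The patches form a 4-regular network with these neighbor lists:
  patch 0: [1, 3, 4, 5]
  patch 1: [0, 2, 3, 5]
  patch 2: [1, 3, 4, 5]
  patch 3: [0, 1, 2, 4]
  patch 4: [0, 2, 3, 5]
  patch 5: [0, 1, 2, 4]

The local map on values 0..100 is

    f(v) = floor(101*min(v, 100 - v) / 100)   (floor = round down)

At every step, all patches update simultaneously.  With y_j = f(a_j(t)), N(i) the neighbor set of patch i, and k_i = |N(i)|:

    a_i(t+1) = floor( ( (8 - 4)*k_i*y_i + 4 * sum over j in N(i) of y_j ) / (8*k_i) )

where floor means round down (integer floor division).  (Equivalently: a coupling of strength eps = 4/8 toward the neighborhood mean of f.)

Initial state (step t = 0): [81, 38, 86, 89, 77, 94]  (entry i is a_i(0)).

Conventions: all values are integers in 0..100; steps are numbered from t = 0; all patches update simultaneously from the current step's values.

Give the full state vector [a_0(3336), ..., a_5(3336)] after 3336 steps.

Answer: [16, 16, 16, 16, 16, 16]
Key observation: The state at step 5, [16, 16, 16, 16, 16, 16], reappears at step 6: the system is in a cycle of period 1 from step 5 on.  Therefore the state at step 3336 equals the state at step 5 + ((3336 - 5) mod 1) = 5, which is [16, 16, 16, 16, 16, 16].

Derivation:
t=0: [81, 38, 86, 89, 77, 94]
t=1: [19, 25, 16, 17, 17, 14]
t=2: [18, 20, 17, 18, 16, 16]
t=3: [17, 18, 17, 17, 16, 16]
t=4: [16, 17, 16, 17, 16, 16]
t=5: [16, 16, 16, 16, 16, 16]
t=6: [16, 16, 16, 16, 16, 16]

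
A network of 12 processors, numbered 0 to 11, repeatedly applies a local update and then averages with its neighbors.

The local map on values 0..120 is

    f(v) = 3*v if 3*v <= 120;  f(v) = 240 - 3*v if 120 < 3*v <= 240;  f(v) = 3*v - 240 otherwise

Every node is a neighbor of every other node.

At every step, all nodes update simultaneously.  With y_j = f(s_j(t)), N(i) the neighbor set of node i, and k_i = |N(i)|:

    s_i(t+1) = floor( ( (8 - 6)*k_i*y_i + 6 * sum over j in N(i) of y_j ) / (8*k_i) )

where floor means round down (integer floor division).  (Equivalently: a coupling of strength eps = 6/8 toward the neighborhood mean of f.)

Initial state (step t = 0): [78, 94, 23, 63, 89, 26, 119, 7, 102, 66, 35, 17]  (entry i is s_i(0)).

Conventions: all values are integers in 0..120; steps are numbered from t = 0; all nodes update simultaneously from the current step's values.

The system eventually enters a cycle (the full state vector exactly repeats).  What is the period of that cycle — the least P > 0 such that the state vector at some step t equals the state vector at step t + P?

Simulating step by step:
t=0: [78, 94, 23, 63, 89, 26, 119, 7, 102, 66, 35, 17]
t=1: [47, 53, 58, 55, 50, 60, 67, 49, 58, 53, 65, 55]
t=2: [77, 74, 71, 72, 75, 70, 66, 76, 71, 74, 67, 72]
t=3: [21, 22, 24, 23, 22, 24, 27, 21, 24, 22, 26, 23]
t=4: [68, 69, 70, 69, 69, 70, 71, 68, 70, 69, 71, 69]
t=5: [32, 31, 31, 31, 31, 31, 30, 32, 31, 31, 30, 31]
t=6: [93, 93, 93, 93, 93, 93, 92, 93, 93, 93, 92, 93]
t=7: [38, 38, 38, 38, 38, 38, 38, 38, 38, 38, 38, 38]
t=8: [114, 114, 114, 114, 114, 114, 114, 114, 114, 114, 114, 114]
t=9: [102, 102, 102, 102, 102, 102, 102, 102, 102, 102, 102, 102]
t=10: [66, 66, 66, 66, 66, 66, 66, 66, 66, 66, 66, 66]
t=11: [42, 42, 42, 42, 42, 42, 42, 42, 42, 42, 42, 42]
t=12: [114, 114, 114, 114, 114, 114, 114, 114, 114, 114, 114, 114]

Answer: 4
Key observation: The state at step 8, [114, 114, 114, 114, 114, 114, 114, 114, 114, 114, 114, 114], reappears at step 12 — and no state repeats earlier — so the cycle the system enters has period 4.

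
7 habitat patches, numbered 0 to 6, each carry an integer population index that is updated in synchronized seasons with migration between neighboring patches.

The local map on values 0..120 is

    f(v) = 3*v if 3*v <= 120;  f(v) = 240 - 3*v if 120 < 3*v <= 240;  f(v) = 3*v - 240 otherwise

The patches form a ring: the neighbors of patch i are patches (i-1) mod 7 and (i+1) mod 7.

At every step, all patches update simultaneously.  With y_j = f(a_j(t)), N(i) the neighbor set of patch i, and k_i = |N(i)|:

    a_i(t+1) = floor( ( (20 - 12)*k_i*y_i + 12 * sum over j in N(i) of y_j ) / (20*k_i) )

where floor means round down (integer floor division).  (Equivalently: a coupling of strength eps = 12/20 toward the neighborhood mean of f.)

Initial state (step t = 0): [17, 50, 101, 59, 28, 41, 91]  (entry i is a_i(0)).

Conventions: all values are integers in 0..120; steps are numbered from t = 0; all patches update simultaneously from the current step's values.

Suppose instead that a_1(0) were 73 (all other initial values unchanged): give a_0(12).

Simulating step by step:
t=0: [17, 73, 101, 59, 28, 41, 91]
t=1: [36, 42, 50, 69, 87, 81, 63]
t=2: [92, 105, 80, 46, 19, 22, 53]
t=3: [61, 40, 53, 57, 73, 67, 63]
t=4: [74, 89, 89, 58, 40, 37, 49]
t=5: [43, 24, 38, 70, 101, 108, 75]
t=6: [70, 96, 76, 65, 59, 57, 64]
t=7: [40, 31, 32, 40, 59, 60, 48]
t=8: [104, 102, 102, 95, 79, 71, 92]
t=9: [59, 67, 59, 38, 22, 22, 44]
t=10: [69, 53, 71, 84, 80, 78, 81]
t=11: [38, 50, 38, 12, 5, 3, 12]
t=12: [83, 104, 83, 53, 19, 18, 51]

Answer: a_0(12) = 83
Key observation: This trace re-runs the system from the modified initial state.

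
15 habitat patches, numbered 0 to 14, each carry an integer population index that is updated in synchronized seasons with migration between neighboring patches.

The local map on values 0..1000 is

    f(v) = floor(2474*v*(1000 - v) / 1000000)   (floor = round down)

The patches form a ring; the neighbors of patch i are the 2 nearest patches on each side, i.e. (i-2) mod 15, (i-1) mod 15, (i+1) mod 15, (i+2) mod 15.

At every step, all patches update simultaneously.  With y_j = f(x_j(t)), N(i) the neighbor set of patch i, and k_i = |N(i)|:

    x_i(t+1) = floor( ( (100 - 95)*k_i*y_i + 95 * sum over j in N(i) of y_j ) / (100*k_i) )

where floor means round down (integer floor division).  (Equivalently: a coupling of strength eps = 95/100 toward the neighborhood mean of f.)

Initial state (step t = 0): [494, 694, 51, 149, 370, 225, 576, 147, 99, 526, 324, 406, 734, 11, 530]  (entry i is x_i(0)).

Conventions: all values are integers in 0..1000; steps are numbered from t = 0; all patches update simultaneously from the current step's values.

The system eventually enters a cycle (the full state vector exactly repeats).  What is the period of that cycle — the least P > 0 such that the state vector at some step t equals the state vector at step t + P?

Simulating step by step:
t=0: [494, 694, 51, 149, 370, 225, 576, 147, 99, 526, 324, 406, 734, 11, 530]
t=1: [336, 421, 488, 407, 377, 449, 395, 459, 502, 426, 481, 425, 446, 550, 423]
t=2: [606, 592, 584, 603, 603, 596, 605, 606, 607, 612, 609, 610, 609, 593, 594]
t=3: [597, 594, 593, 596, 594, 591, 591, 590, 589, 589, 588, 590, 592, 591, 593]
t=4: [596, 596, 595, 596, 596, 596, 597, 598, 598, 598, 597, 598, 597, 596, 596]
t=5: [595, 595, 595, 595, 595, 594, 594, 594, 594, 594, 594, 594, 594, 594, 595]
t=6: [596, 596, 596, 596, 596, 596, 596, 596, 596, 596, 596, 596, 596, 596, 596]
t=7: [595, 595, 595, 595, 595, 595, 595, 595, 595, 595, 595, 595, 595, 595, 595]
t=8: [596, 596, 596, 596, 596, 596, 596, 596, 596, 596, 596, 596, 596, 596, 596]

Answer: 2
Key observation: The state at step 6, [596, 596, 596, 596, 596, 596, 596, 596, 596, 596, 596, 596, 596, 596, 596], reappears at step 8 — and no state repeats earlier — so the cycle the system enters has period 2.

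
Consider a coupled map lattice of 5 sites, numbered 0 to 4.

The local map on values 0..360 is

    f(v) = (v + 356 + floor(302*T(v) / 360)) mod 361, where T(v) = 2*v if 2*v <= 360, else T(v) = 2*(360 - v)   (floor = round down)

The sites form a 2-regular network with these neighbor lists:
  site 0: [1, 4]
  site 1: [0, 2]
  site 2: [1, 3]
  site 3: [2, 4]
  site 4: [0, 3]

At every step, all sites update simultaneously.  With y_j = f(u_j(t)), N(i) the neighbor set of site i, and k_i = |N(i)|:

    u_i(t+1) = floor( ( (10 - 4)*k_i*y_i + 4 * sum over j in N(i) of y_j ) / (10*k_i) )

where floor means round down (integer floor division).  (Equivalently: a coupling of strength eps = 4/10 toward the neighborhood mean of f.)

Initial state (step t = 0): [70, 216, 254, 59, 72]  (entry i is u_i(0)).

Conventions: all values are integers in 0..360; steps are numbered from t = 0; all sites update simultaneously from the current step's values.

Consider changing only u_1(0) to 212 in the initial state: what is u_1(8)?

Answer: u_1(8) = 243
Key observation: This trace re-runs the system from the modified initial state.

Derivation:
t=0: [70, 212, 254, 59, 72]
t=1: [165, 105, 88, 141, 179]
t=2: [122, 226, 195, 75, 85]
t=3: [253, 135, 118, 182, 236]
t=4: [126, 288, 280, 146, 82]
t=5: [250, 101, 42, 66, 199]
t=6: [114, 194, 151, 144, 109]
t=7: [258, 131, 47, 76, 235]
t=8: [122, 243, 180, 158, 99]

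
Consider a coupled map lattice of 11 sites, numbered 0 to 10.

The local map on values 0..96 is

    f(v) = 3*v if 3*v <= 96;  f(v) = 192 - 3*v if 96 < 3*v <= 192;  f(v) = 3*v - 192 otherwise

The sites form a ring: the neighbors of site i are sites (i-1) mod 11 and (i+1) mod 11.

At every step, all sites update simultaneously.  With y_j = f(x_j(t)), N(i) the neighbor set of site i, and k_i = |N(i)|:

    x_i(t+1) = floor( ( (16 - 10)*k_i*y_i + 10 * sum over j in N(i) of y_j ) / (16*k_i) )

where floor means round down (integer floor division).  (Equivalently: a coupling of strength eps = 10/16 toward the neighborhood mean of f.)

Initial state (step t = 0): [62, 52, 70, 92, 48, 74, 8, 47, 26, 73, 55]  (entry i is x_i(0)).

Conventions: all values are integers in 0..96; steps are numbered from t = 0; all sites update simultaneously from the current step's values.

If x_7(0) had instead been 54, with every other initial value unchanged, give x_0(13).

Answer: x_0(13) = 63
Key observation: This trace re-runs the system from the modified initial state.

Derivation:
t=0: [62, 52, 70, 92, 48, 74, 8, 54, 26, 73, 55]
t=1: [21, 21, 44, 52, 53, 33, 27, 43, 47, 42, 20]
t=2: [62, 62, 53, 42, 52, 70, 79, 64, 59, 59, 62]
t=3: [6, 14, 34, 46, 39, 32, 22, 18, 10, 12, 8]
t=4: [27, 49, 63, 71, 75, 80, 71, 50, 39, 30, 25]
t=5: [67, 43, 21, 19, 33, 34, 36, 45, 69, 80, 81]
t=6: [39, 46, 61, 70, 80, 89, 77, 52, 38, 38, 36]
t=7: [71, 46, 25, 24, 47, 55, 49, 50, 64, 79, 79]
t=8: [38, 50, 67, 66, 50, 40, 38, 29, 27, 30, 37]
t=9: [67, 42, 18, 18, 40, 64, 78, 82, 85, 84, 82]
t=10: [40, 44, 57, 59, 43, 35, 32, 53, 59, 59, 41]
t=11: [67, 51, 31, 31, 55, 82, 73, 47, 20, 31, 53]
t=12: [25, 46, 76, 72, 56, 37, 42, 46, 67, 63, 44]
t=13: [63, 54, 37, 27, 41, 58, 66, 43, 21, 22, 46]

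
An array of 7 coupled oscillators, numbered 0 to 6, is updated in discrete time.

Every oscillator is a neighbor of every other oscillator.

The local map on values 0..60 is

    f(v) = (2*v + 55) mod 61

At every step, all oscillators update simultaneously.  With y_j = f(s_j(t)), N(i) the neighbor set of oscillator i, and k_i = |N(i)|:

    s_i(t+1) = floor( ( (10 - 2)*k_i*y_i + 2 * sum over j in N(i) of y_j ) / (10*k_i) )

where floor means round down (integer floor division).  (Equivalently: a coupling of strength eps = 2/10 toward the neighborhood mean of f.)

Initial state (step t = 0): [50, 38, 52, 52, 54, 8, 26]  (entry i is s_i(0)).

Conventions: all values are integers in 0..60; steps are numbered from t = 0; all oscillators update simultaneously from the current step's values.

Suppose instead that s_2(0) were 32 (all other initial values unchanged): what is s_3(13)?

Answer: s_3(13) = 47
Key observation: This trace re-runs the system from the modified initial state.

Derivation:
t=0: [50, 38, 32, 52, 54, 8, 26]
t=1: [33, 14, 52, 36, 39, 15, 43]
t=2: [51, 22, 34, 9, 14, 24, 20]
t=3: [32, 35, 6, 15, 23, 38, 32]
t=4: [51, 8, 11, 25, 37, 13, 51]
t=5: [32, 13, 17, 39, 10, 20, 32]
t=6: [51, 22, 28, 15, 18, 33, 51]
t=7: [35, 38, 47, 27, 32, 55, 35]
t=8: [8, 13, 27, 43, 50, 39, 8]
t=9: [12, 20, 41, 19, 30, 13, 12]
t=10: [20, 32, 17, 30, 47, 21, 20]
t=11: [35, 53, 30, 50, 29, 36, 35]
t=12: [8, 36, 47, 31, 46, 10, 8]
t=13: [12, 8, 25, 47, 24, 15, 12]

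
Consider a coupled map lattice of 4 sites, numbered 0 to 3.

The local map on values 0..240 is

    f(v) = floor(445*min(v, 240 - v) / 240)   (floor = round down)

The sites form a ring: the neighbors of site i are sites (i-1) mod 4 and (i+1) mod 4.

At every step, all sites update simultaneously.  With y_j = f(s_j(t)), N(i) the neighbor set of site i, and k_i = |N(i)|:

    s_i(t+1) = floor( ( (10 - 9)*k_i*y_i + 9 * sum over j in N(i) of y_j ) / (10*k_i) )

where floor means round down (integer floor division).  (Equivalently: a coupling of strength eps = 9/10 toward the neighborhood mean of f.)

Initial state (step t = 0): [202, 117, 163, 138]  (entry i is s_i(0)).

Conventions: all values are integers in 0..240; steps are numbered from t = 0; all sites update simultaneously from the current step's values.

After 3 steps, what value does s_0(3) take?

Simulating step by step:
t=0: [202, 117, 163, 138]
t=1: [189, 117, 196, 114]
t=2: [201, 100, 200, 99]
t=3: [172, 84, 173, 84]

Answer: s_0(3) = 172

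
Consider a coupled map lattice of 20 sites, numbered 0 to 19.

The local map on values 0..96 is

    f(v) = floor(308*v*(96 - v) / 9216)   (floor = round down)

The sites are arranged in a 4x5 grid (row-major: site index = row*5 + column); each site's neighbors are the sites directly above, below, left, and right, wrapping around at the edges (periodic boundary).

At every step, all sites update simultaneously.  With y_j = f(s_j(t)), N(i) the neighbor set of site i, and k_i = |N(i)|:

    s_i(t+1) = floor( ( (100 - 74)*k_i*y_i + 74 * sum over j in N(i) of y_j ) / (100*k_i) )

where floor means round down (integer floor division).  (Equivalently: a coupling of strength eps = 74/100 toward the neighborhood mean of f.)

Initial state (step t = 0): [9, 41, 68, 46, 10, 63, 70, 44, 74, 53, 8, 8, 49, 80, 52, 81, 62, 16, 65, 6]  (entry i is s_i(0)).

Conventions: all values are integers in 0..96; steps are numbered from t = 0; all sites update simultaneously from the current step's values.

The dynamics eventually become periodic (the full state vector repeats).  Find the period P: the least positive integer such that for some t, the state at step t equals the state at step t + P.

Simulating step by step:
t=0: [9, 41, 68, 46, 10, 63, 70, 44, 74, 53, 8, 8, 49, 80, 52, 81, 62, 16, 65, 6]
t=1: [45, 60, 66, 58, 43, 52, 60, 66, 63, 61, 44, 48, 53, 61, 49, 35, 51, 61, 50, 43]
t=2: [74, 72, 69, 72, 74, 74, 72, 69, 69, 73, 75, 75, 72, 73, 74, 74, 73, 72, 73, 75]
t=3: [54, 57, 59, 58, 54, 54, 56, 60, 58, 56, 53, 54, 56, 56, 54, 53, 55, 57, 55, 53]
t=4: [75, 74, 72, 73, 74, 74, 74, 72, 73, 74, 75, 74, 73, 74, 75, 75, 74, 74, 74, 75]
t=5: [53, 54, 55, 55, 53, 53, 54, 56, 55, 54, 52, 54, 55, 54, 52, 52, 53, 54, 54, 52]
t=6: [75, 75, 74, 75, 75, 75, 75, 74, 74, 75, 75, 75, 74, 75, 75, 76, 75, 75, 75, 75]
t=7: [51, 52, 52, 52, 52, 52, 52, 53, 52, 52, 51, 52, 52, 52, 52, 51, 51, 52, 52, 51]
t=8: [76, 76, 76, 76, 76, 76, 76, 76, 76, 76, 76, 76, 76, 76, 76, 76, 76, 76, 76, 76]
t=9: [50, 50, 50, 50, 50, 50, 50, 50, 50, 50, 50, 50, 50, 50, 50, 50, 50, 50, 50, 50]
t=10: [76, 76, 76, 76, 76, 76, 76, 76, 76, 76, 76, 76, 76, 76, 76, 76, 76, 76, 76, 76]

Answer: 2
Key observation: The state at step 8, [76, 76, 76, 76, 76, 76, 76, 76, 76, 76, 76, 76, 76, 76, 76, 76, 76, 76, 76, 76], reappears at step 10 — and no state repeats earlier — so the cycle the system enters has period 2.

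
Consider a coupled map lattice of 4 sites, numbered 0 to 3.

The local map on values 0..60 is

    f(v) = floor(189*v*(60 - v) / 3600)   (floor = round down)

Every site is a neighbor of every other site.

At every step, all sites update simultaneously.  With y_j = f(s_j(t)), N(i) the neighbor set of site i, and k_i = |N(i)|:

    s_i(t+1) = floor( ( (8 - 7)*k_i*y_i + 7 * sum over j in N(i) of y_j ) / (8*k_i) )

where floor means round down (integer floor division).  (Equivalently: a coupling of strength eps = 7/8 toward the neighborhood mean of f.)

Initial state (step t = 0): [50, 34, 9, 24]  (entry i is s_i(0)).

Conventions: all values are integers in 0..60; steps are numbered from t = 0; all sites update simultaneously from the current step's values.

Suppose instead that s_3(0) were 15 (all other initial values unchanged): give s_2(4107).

Simulating step by step:
t=0: [50, 34, 9, 15]
t=1: [33, 30, 34, 32]
t=2: [46, 46, 46, 46]
t=3: [33, 33, 33, 33]
t=4: [46, 46, 46, 46]

Answer: s_2(4107) = 33
Key observation: The state at step 2, [46, 46, 46, 46], reappears at step 4: the system is in a cycle of period 2 from step 2 on.  Therefore the state at step 4107 equals the state at step 2 + ((4107 - 2) mod 2) = 3, which is [33, 33, 33, 33].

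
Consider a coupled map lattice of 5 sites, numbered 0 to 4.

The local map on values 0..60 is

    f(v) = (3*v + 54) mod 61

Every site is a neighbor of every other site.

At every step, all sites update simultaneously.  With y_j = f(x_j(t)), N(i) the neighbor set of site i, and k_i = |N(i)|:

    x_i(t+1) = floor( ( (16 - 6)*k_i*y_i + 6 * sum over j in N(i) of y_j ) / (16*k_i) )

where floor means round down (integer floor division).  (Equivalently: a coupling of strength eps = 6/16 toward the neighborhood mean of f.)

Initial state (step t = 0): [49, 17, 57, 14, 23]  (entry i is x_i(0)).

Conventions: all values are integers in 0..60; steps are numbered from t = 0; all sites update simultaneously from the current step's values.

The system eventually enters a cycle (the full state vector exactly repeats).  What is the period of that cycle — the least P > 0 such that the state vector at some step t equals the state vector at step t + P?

Simulating step by step:
t=0: [49, 17, 57, 14, 23]
t=1: [22, 36, 35, 31, 13]
t=2: [49, 39, 37, 31, 35]
t=3: [25, 42, 38, 29, 35]
t=4: [19, 46, 40, 25, 35]
t=5: [41, 19, 42, 18, 34]
t=6: [52, 49, 53, 47, 40]
t=7: [27, 22, 28, 19, 40]
t=8: [24, 49, 26, 44, 45]
t=9: [5, 13, 9, 5, 7]
t=10: [11, 24, 18, 11, 15]
t=11: [27, 15, 38, 27, 33]
t=12: [20, 33, 37, 20, 29]
t=13: [46, 35, 41, 46, 28]
t=14: [16, 31, 41, 16, 20]
t=15: [41, 33, 49, 41, 48]
t=16: [45, 32, 25, 45, 24]
t=17: [7, 19, 8, 7, 6]
t=18: [17, 36, 18, 17, 15]
t=19: [43, 41, 44, 43, 40]
t=20: [10, 39, 11, 10, 37]
t=21: [27, 41, 29, 27, 38]
t=22: [20, 42, 23, 20, 38]
t=23: [47, 50, 20, 47, 44]
t=24: [15, 20, 37, 15, 11]
t=25: [38, 46, 41, 38, 32]
t=26: [41, 22, 46, 41, 32]
t=27: [48, 50, 24, 48, 34]
t=28: [16, 19, 10, 16, 26]
t=29: [37, 42, 27, 37, 20]
t=30: [42, 50, 26, 42, 47]
t=31: [45, 26, 20, 45, 21]
t=32: [15, 17, 40, 15, 42]
t=33: [41, 44, 49, 41, 52]
t=34: [44, 16, 24, 44, 29]
t=35: [8, 28, 8, 8, 16]
t=36: [19, 18, 19, 19, 31]
t=37: [47, 45, 47, 47, 34]
t=38: [13, 10, 13, 13, 25]
t=39: [28, 24, 28, 28, 15]
t=40: [16, 10, 16, 16, 28]
t=41: [36, 27, 36, 36, 23]
t=42: [33, 19, 33, 33, 13]
t=43: [32, 42, 32, 32, 33]
t=44: [31, 47, 31, 31, 32]
t=45: [24, 17, 24, 24, 25]
t=46: [8, 29, 8, 8, 9]
t=47: [17, 18, 17, 17, 19]
t=48: [44, 46, 44, 44, 48]
t=49: [4, 7, 4, 4, 11]
t=50: [7, 12, 7, 7, 18]
t=51: [18, 26, 18, 18, 36]
t=52: [42, 23, 42, 42, 39]
t=53: [51, 21, 51, 51, 47]
t=54: [25, 42, 25, 25, 19]
t=55: [15, 42, 15, 15, 38]
t=56: [40, 51, 40, 40, 44]
t=57: [44, 29, 44, 44, 18]
t=58: [8, 17, 8, 8, 32]
t=59: [20, 34, 20, 20, 26]
t=60: [47, 37, 47, 47, 24]
t=61: [14, 30, 14, 14, 9]
t=62: [32, 25, 32, 32, 24]
t=63: [23, 12, 23, 23, 11]
t=64: [5, 20, 5, 5, 19]
t=65: [16, 40, 16, 16, 38]
t=66: [42, 48, 42, 42, 45]
t=67: [49, 26, 49, 49, 21]
t=68: [20, 16, 20, 20, 41]
t=69: [52, 45, 52, 52, 53]
t=70: [25, 14, 25, 25, 26]
t=71: [9, 24, 9, 9, 11]
t=72: [19, 10, 19, 19, 22]
t=73: [48, 33, 48, 48, 53]
t=74: [17, 26, 17, 17, 25]
t=75: [37, 19, 37, 37, 17]
t=76: [43, 47, 43, 43, 44]
t=77: [1, 7, 1, 1, 3]
t=78: [47, 24, 47, 47, 18]
t=79: [14, 10, 14, 14, 33]
t=80: [33, 27, 33, 33, 31]
t=81: [28, 19, 28, 28, 25]
t=82: [18, 36, 18, 18, 13]
t=83: [44, 41, 44, 44, 36]
t=84: [11, 38, 11, 11, 31]
t=85: [27, 38, 27, 27, 27]
t=86: [16, 33, 16, 16, 16]
t=87: [40, 34, 40, 40, 40]
t=88: [50, 40, 50, 50, 50]
t=89: [23, 40, 23, 23, 23]
t=90: [5, 32, 5, 5, 5]
t=91: [9, 20, 9, 9, 9]
t=92: [23, 40, 23, 23, 23]

Answer: 3
Key observation: The state at step 89, [23, 40, 23, 23, 23], reappears at step 92 — and no state repeats earlier — so the cycle the system enters has period 3.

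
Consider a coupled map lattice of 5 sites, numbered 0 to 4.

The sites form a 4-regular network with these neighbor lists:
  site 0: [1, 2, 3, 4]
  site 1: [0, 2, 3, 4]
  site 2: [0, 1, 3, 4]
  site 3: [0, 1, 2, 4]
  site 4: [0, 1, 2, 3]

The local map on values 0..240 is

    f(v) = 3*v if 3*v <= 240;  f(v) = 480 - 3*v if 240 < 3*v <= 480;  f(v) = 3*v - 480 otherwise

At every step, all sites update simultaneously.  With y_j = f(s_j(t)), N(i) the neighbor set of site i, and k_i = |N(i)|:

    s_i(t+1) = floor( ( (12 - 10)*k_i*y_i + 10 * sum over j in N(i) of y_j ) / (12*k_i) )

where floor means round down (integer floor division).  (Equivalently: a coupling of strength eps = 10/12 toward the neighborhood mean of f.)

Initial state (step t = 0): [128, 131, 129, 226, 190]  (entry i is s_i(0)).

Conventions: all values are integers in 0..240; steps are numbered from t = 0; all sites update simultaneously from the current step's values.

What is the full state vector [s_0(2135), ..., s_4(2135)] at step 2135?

Answer: [189, 189, 189, 189, 189]
Key observation: The state at step 3, [51, 51, 51, 51, 51], reappears at step 11: the system is in a cycle of period 8 from step 3 on.  Therefore the state at step 2135 equals the state at step 3 + ((2135 - 3) mod 8) = 7, which is [189, 189, 189, 189, 189].

Derivation:
t=0: [128, 131, 129, 226, 190]
t=1: [113, 113, 113, 109, 113]
t=2: [143, 143, 143, 143, 143]
t=3: [51, 51, 51, 51, 51]
t=4: [153, 153, 153, 153, 153]
t=5: [21, 21, 21, 21, 21]
t=6: [63, 63, 63, 63, 63]
t=7: [189, 189, 189, 189, 189]
t=8: [87, 87, 87, 87, 87]
t=9: [219, 219, 219, 219, 219]
t=10: [177, 177, 177, 177, 177]
t=11: [51, 51, 51, 51, 51]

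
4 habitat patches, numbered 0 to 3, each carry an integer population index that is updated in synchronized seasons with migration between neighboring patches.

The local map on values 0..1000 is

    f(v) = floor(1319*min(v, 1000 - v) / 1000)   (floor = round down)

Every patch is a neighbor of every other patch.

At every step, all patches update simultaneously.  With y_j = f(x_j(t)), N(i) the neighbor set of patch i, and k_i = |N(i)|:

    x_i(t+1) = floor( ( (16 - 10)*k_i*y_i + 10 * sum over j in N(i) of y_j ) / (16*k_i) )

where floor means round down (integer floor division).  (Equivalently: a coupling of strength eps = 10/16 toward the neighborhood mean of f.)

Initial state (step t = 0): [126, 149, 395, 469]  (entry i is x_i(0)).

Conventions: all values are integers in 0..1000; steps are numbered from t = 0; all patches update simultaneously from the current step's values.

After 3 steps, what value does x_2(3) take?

Simulating step by step:
t=0: [126, 149, 395, 469]
t=1: [340, 345, 399, 415]
t=2: [486, 487, 499, 502]
t=3: [647, 648, 650, 650]

Answer: x_2(3) = 650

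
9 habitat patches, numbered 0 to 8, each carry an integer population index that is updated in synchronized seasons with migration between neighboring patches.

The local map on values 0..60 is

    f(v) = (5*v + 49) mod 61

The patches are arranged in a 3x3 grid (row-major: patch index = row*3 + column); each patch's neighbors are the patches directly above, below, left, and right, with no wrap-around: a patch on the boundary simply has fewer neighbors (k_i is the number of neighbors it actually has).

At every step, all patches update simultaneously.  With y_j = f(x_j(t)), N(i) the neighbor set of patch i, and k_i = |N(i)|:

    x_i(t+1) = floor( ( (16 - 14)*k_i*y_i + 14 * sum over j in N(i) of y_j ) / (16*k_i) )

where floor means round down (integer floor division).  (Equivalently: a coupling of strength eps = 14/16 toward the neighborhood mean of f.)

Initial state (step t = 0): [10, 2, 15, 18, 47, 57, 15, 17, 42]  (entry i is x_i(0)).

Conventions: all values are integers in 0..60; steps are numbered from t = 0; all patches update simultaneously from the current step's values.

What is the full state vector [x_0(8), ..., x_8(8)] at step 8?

Answer: [47, 18, 45, 20, 39, 26, 28, 22, 33]

Derivation:
t=0: [10, 2, 15, 18, 47, 57, 15, 17, 42]
t=1: [38, 30, 38, 25, 30, 20, 12, 18, 19]
t=2: [36, 39, 25, 41, 26, 30, 36, 27, 22]
t=3: [10, 45, 13, 44, 13, 44, 10, 40, 12]
t=4: [28, 45, 30, 40, 25, 48, 17, 41, 19]
t=5: [16, 25, 34, 21, 26, 31, 8, 26, 26]
t=6: [37, 35, 36, 30, 42, 46, 42, 48, 41]
t=7: [31, 37, 39, 25, 31, 25, 28, 17, 36]
t=8: [47, 18, 45, 20, 39, 26, 28, 22, 33]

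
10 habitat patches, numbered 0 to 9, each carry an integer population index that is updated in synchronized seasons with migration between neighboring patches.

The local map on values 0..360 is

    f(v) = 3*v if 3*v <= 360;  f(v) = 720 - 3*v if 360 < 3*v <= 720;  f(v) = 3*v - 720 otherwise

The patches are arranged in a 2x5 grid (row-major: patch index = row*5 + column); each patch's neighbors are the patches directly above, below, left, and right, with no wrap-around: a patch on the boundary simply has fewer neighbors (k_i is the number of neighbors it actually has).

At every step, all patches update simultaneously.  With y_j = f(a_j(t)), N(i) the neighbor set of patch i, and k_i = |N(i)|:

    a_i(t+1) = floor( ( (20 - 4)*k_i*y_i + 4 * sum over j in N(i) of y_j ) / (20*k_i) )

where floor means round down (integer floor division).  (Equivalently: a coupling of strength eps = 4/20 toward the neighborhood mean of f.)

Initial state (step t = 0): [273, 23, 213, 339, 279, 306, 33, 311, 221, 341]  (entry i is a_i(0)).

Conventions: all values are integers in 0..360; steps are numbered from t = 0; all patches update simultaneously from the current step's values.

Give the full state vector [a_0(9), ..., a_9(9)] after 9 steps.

Answer: [178, 227, 150, 123, 284, 151, 89, 297, 123, 179]

Derivation:
t=0: [273, 23, 213, 339, 279, 306, 33, 311, 221, 341]
t=1: [105, 73, 103, 254, 153, 178, 111, 186, 99, 259]
t=2: [292, 239, 275, 91, 218, 213, 304, 192, 255, 101]
t=3: [133, 32, 112, 232, 110, 99, 168, 138, 84, 253]
t=4: [296, 135, 297, 80, 270, 291, 219, 298, 226, 89]
t=5: [181, 278, 185, 212, 122, 145, 93, 157, 79, 226]
t=6: [181, 132, 161, 117, 295, 273, 266, 244, 214, 92]
t=7: [183, 292, 235, 312, 194, 104, 91, 35, 105, 245]
t=8: [183, 155, 43, 204, 133, 294, 256, 124, 274, 57]
t=9: [178, 227, 150, 123, 284, 151, 89, 297, 123, 179]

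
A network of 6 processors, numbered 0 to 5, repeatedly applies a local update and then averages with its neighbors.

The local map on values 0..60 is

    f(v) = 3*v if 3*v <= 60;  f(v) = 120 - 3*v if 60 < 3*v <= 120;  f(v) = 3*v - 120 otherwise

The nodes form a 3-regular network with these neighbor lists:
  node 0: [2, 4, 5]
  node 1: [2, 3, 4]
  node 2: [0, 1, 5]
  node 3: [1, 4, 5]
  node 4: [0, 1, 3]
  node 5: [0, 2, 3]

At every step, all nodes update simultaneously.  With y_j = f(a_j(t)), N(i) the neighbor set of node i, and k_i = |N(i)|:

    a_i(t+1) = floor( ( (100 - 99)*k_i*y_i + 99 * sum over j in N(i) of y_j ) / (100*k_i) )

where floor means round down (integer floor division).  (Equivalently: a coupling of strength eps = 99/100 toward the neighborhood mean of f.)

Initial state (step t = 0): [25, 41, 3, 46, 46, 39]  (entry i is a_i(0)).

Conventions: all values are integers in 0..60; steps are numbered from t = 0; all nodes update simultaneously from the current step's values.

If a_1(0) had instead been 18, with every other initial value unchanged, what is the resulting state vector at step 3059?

Answer: [32, 32, 11, 21, 11, 21]
Key observation: The state at step 11, [32, 32, 11, 21, 11, 21], reappears at step 17: the system is in a cycle of period 6 from step 11 on.  Therefore the state at step 3059 equals the state at step 11 + ((3059 - 11) mod 6) = 11, which is [32, 32, 11, 21, 11, 21].

Derivation:
t=0: [25, 18, 3, 46, 46, 39]
t=1: [10, 15, 33, 24, 38, 23]
t=2: [26, 25, 41, 34, 40, 33]
t=3: [8, 7, 35, 21, 34, 21]
t=4: [29, 29, 33, 32, 33, 32]
t=5: [22, 22, 29, 25, 29, 25]
t=6: [37, 37, 50, 44, 50, 44]
t=7: [23, 23, 10, 16, 10, 16]
t=8: [36, 36, 49, 43, 49, 43]
t=9: [20, 20, 11, 15, 11, 15]
t=10: [37, 37, 54, 45, 54, 45]
t=11: [32, 32, 11, 21, 11, 21]
t=12: [40, 40, 34, 38, 34, 38]
t=13: [13, 13, 2, 7, 2, 7]
t=14: [11, 11, 32, 21, 32, 21]
t=15: [34, 34, 40, 38, 40, 38]
t=16: [2, 2, 13, 7, 13, 7]
t=17: [32, 32, 11, 21, 11, 21]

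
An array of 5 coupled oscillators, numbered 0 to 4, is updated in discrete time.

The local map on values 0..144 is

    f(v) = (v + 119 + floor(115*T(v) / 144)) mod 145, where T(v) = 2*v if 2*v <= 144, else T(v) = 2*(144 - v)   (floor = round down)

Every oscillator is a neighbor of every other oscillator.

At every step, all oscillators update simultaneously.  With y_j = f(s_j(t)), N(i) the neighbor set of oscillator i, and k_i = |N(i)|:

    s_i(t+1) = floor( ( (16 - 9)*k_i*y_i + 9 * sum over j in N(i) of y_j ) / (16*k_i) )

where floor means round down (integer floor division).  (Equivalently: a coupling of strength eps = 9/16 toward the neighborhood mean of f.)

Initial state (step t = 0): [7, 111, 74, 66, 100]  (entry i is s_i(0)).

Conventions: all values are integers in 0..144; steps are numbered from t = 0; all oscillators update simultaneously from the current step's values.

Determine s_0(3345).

Answer: s_0(3345) = 127
Key observation: The state at step 8, [128, 128, 128, 128, 128], reappears at step 10: the system is in a cycle of period 2 from step 8 on.  Therefore the state at step 3345 equals the state at step 8 + ((3345 - 8) mod 2) = 9, which is [127, 127, 127, 127, 127].

Derivation:
t=0: [7, 111, 74, 66, 100]
t=1: [101, 101, 64, 60, 103]
t=2: [140, 140, 139, 136, 140]
t=3: [120, 120, 120, 120, 120]
t=4: [132, 132, 132, 132, 132]
t=5: [125, 125, 125, 125, 125]
t=6: [129, 129, 129, 129, 129]
t=7: [126, 126, 126, 126, 126]
t=8: [128, 128, 128, 128, 128]
t=9: [127, 127, 127, 127, 127]
t=10: [128, 128, 128, 128, 128]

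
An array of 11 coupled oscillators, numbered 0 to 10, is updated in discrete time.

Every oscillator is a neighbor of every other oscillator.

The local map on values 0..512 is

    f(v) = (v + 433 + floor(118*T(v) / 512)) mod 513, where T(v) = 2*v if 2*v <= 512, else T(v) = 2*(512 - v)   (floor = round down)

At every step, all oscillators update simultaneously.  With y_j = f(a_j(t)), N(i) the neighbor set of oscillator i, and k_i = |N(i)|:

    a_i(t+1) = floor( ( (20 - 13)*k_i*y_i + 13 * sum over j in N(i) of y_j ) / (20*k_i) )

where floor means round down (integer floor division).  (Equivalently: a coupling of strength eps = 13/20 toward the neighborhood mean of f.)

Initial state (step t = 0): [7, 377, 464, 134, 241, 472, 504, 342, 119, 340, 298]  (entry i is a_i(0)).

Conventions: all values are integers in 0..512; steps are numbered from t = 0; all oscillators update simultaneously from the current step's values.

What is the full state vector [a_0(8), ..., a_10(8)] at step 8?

Simulating step by step:
t=0: [7, 377, 464, 134, 241, 472, 504, 342, 119, 340, 298]
t=1: [355, 331, 344, 261, 306, 345, 350, 325, 255, 325, 318]
t=2: [333, 329, 331, 318, 325, 331, 332, 328, 317, 328, 327]
t=3: [332, 332, 332, 330, 331, 332, 332, 331, 330, 331, 331]
t=4: [333, 333, 333, 333, 333, 333, 333, 333, 333, 333, 333]
t=5: [335, 335, 335, 335, 335, 335, 335, 335, 335, 335, 335]
t=6: [336, 336, 336, 336, 336, 336, 336, 336, 336, 336, 336]
t=7: [337, 337, 337, 337, 337, 337, 337, 337, 337, 337, 337]
t=8: [337, 337, 337, 337, 337, 337, 337, 337, 337, 337, 337]

Answer: [337, 337, 337, 337, 337, 337, 337, 337, 337, 337, 337]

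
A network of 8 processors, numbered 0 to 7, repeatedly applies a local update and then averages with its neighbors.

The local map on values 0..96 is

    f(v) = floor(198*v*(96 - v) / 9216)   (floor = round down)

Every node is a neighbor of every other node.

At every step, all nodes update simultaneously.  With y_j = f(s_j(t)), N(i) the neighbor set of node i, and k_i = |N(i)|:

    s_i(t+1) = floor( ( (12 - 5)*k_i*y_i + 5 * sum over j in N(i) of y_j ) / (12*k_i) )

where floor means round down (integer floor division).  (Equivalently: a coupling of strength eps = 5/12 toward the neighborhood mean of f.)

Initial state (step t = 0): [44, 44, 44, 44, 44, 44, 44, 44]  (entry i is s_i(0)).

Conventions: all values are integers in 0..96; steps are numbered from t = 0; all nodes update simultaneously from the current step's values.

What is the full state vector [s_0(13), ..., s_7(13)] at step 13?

Simulating step by step:
t=0: [44, 44, 44, 44, 44, 44, 44, 44]
t=1: [49, 49, 49, 49, 49, 49, 49, 49]
t=2: [49, 49, 49, 49, 49, 49, 49, 49]
t=3: [49, 49, 49, 49, 49, 49, 49, 49]
t=4: [49, 49, 49, 49, 49, 49, 49, 49]
t=5: [49, 49, 49, 49, 49, 49, 49, 49]
t=6: [49, 49, 49, 49, 49, 49, 49, 49]
t=7: [49, 49, 49, 49, 49, 49, 49, 49]
t=8: [49, 49, 49, 49, 49, 49, 49, 49]
t=9: [49, 49, 49, 49, 49, 49, 49, 49]
t=10: [49, 49, 49, 49, 49, 49, 49, 49]
t=11: [49, 49, 49, 49, 49, 49, 49, 49]
t=12: [49, 49, 49, 49, 49, 49, 49, 49]
t=13: [49, 49, 49, 49, 49, 49, 49, 49]

Answer: [49, 49, 49, 49, 49, 49, 49, 49]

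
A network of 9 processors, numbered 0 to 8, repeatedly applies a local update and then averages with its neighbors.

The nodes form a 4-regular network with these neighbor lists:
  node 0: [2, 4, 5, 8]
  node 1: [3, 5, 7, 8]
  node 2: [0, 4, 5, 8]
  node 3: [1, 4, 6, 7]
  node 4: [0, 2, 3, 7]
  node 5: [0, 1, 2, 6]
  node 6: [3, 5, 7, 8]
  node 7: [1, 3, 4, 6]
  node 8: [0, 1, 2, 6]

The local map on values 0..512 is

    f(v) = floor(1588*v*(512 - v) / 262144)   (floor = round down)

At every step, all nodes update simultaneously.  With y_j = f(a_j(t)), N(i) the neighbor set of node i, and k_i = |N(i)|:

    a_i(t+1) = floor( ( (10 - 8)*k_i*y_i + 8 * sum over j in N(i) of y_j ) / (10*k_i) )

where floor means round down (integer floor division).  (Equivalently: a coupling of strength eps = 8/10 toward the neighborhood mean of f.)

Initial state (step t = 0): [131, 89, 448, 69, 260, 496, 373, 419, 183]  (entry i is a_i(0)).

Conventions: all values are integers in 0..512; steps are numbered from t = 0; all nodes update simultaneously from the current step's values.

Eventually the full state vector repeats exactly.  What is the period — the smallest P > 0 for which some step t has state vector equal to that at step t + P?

Simulating step by step:
t=0: [131, 89, 448, 69, 260, 496, 373, 419, 183]
t=1: [256, 212, 256, 271, 258, 213, 229, 271, 276]
t=2: [393, 390, 393, 392, 396, 391, 392, 392, 393]
t=3: [282, 285, 282, 283, 282, 284, 284, 283, 284]
t=4: [392, 391, 392, 391, 392, 391, 392, 391, 391]
t=5: [284, 286, 284, 285, 284, 284, 285, 285, 284]
t=6: [392, 391, 392, 391, 391, 391, 391, 391, 391]
t=7: [285, 286, 285, 286, 285, 285, 286, 286, 285]
t=8: [391, 391, 391, 391, 391, 391, 391, 391, 391]
t=9: [286, 286, 286, 286, 286, 286, 286, 286, 286]
t=10: [391, 391, 391, 391, 391, 391, 391, 391, 391]

Answer: 2
Key observation: The state at step 8, [391, 391, 391, 391, 391, 391, 391, 391, 391], reappears at step 10 — and no state repeats earlier — so the cycle the system enters has period 2.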